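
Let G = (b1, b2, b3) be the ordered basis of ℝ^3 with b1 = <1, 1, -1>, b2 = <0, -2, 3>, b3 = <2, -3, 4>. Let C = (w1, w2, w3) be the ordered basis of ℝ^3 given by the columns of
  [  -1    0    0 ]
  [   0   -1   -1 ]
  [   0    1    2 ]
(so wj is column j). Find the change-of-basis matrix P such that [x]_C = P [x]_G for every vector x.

Let M have columns bj and N have columns wj. Then for every x, N [x]_C = x = M [x]_G, so P = N^(-1) M.
Since det N = 1, N^(-1) has integer entries; multiplying gives P = [[-1, 0, -2], [-1, 1, 2], [0, 1, 1]].

[[-1, 0, -2], [-1, 1, 2], [0, 1, 1]]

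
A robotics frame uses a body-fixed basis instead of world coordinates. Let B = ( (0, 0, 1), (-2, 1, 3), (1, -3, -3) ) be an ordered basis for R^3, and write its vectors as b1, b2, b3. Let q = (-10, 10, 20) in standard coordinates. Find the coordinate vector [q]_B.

We seek scalars with c_1 b1 + ... + c_3 b3 = q; equivalently solve M c = q where the columns of M are b1, ..., b3.
Solving this 3x3 system gives c = (2, 4, -2).
Check: 2b1 + 4b2 - 2b3 = (-10, 10, 20).

(2, 4, -2)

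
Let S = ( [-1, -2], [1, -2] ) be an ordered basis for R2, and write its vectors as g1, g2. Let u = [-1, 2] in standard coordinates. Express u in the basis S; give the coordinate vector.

[0, -1]

[u]_S is the unique c with M c = u, where M has columns g1, g2.
System: -c_1 + c_2 = -1, -2c_1 - 2c_2 = 2; solving gives c_1 = 0, c_2 = -1.
Check: 0·g1 - g2 = [-1, 2].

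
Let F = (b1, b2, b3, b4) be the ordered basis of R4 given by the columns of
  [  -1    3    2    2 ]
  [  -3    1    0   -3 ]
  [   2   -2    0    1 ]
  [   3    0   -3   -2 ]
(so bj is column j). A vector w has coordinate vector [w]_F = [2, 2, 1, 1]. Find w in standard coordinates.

[8, -7, 1, 1]

w = M [w]_F, where M has columns b1, ..., b4.
Carrying out the matrix-vector product, w = [8, -7, 1, 1].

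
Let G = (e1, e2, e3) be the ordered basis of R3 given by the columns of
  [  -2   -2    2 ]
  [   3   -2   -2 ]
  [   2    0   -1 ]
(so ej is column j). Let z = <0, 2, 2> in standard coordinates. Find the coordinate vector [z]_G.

<2, 0, 2>

[z]_G is the unique c with M c = z, where M has columns e1, ..., e3.
Solving this 3x3 system gives c = (2, 0, 2).
Check: 2e1 + 0·e2 + 2e3 = <0, 2, 2>.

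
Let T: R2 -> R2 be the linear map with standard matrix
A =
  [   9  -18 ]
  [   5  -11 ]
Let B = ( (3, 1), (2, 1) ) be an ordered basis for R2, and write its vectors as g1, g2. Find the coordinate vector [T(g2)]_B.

(2, -3)

Column 2 of [T]_B is the B-coordinate vector of T(g2).
In standard coordinates T(g2) = A g2 = (0, -1).
Converting to B: (0, -1) = 2g1 - 3g2, so the coordinate vector is (2, -3).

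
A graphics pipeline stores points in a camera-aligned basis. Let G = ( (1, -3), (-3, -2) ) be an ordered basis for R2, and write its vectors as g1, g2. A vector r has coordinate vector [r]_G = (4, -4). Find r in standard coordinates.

(16, -4)

The coordinates say r = 4g1 - 4g2; adding the scaled basis vectors gives (16, -4).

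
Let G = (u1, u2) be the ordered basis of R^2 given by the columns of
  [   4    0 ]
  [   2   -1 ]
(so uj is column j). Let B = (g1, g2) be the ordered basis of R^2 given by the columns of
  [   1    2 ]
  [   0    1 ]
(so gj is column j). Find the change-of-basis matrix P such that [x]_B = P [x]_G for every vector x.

Let M have columns uj and N have columns gj. Then for every x, N [x]_B = x = M [x]_G, so P = N^(-1) M.
Since det N = 1, N^(-1) has integer entries; multiplying gives P = [[0, 2], [2, -1]].

[[0, 2], [2, -1]]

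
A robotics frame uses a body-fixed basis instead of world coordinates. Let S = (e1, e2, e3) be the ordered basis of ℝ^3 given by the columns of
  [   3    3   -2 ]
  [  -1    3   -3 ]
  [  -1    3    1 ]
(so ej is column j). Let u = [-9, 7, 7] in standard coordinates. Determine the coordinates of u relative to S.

[-4, 1, 0]

[u]_S is the unique c with M c = u, where M has columns e1, ..., e3.
Solving this 3x3 system gives c = (-4, 1, 0).
Check: -4e1 + e2 + 0·e3 = [-9, 7, 7].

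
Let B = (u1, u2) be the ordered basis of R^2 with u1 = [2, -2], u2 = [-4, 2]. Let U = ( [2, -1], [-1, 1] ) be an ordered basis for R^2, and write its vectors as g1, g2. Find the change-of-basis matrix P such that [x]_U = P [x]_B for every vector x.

[[0, -2], [-2, 0]]

Take x = uj: its B-coordinates are the j-th standard unit vector, so P e_j — column j of P — equals [uj]_U.
u1 = 0·g1 - 2g2, giving column 1 = [0, -2]; repeating for each j gives P = [[0, -2], [-2, 0]].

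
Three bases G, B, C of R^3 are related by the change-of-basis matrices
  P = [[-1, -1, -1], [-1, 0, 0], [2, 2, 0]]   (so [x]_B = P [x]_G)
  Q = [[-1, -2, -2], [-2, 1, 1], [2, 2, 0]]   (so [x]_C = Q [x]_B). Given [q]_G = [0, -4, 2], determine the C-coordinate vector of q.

Composing the changes, [q]_C = Q P [q]_G.
Q P = [[-1, -3, 1], [3, 4, 2], [-4, -2, -2]]; applying this to [0, -4, 2] gives [14, -12, 4].

[14, -12, 4]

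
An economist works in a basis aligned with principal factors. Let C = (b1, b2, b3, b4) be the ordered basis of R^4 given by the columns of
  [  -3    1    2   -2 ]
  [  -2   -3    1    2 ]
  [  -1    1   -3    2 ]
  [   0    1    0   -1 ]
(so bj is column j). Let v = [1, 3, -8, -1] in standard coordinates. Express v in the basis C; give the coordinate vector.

[1, 0, 3, 1]

[v]_C is the unique c with M c = v, where M has columns b1, ..., b4.
Solving this 4x4 system gives c = (1, 0, 3, 1).
Check: b1 + 0·b2 + 3b3 + b4 = [1, 3, -8, -1].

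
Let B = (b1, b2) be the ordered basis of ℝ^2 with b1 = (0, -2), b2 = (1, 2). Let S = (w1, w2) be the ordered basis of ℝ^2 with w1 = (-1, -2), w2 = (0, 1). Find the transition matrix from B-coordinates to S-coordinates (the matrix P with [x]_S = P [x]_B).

[[0, -1], [-2, 0]]

Take x = bj: its B-coordinates are the j-th standard unit vector, so P e_j — column j of P — equals [bj]_S.
b1 = 0·w1 - 2w2, giving column 1 = (0, -2); repeating for each j gives P = [[0, -1], [-2, 0]].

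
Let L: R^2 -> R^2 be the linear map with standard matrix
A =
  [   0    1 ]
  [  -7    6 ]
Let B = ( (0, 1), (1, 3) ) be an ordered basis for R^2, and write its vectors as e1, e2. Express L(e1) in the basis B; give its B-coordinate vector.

Column 1 of [L]_B is the B-coordinate vector of L(e1).
In standard coordinates L(e1) = A e1 = (1, 6).
Converting to B: (1, 6) = 3e1 + e2, so the coordinate vector is (3, 1).

(3, 1)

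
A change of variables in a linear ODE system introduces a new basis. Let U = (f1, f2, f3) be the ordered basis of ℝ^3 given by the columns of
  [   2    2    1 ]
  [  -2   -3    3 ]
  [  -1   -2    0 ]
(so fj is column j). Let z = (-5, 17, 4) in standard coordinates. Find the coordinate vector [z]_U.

(-4, 0, 3)

[z]_U is the unique c with M c = z, where M has columns f1, ..., f3.
Row-reducing the augmented matrix [M | z] gives c = (-4, 0, 3).
Check: -4f1 + 0·f2 + 3f3 = (-5, 17, 4).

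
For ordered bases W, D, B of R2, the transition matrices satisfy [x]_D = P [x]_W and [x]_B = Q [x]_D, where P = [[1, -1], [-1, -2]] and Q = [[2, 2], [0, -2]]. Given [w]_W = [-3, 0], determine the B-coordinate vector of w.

First [w]_D = P [w]_W = [-3, 3].
Then [w]_B = Q [w]_D = [0, -6].

[0, -6]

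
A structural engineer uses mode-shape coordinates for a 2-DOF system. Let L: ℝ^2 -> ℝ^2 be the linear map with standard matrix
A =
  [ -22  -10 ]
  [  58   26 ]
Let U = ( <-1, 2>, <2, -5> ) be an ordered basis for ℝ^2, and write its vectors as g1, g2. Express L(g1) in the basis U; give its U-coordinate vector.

Column 1 of [L]_U is the U-coordinate vector of L(g1).
In standard coordinates L(g1) = A g1 = <2, -6>.
Converting to U: <2, -6> = 2g1 + 2g2, so the coordinate vector is <2, 2>.

<2, 2>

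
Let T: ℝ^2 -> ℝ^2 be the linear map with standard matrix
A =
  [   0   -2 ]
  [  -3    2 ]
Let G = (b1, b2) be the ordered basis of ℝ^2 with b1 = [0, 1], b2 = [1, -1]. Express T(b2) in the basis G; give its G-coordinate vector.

[-3, 2]

Column 2 of [T]_G is the G-coordinate vector of T(b2).
In standard coordinates T(b2) = A b2 = [2, -5].
Converting to G: [2, -5] = -3b1 + 2b2, so the coordinate vector is [-3, 2].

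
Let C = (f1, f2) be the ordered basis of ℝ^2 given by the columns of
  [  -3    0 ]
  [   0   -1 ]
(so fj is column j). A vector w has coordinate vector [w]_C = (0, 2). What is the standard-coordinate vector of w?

(0, -2)

The coordinates say w = 0·f1 + 2f2; adding the scaled basis vectors gives (0, -2).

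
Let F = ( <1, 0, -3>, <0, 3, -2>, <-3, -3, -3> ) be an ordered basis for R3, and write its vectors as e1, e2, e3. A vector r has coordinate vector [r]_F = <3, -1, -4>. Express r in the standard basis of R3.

By definition r = 3e1 - e2 - 4e3.
Summing componentwise gives <15, 9, 5>.

<15, 9, 5>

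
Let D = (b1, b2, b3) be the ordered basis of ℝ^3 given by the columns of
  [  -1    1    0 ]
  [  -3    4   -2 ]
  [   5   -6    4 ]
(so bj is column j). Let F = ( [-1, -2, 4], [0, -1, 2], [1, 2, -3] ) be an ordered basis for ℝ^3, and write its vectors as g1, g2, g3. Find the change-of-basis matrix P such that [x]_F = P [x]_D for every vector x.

[[0, 1, 0], [1, -2, 2], [-1, 2, 0]]

Take x = bj: its D-coordinates are the j-th standard unit vector, so P e_j — column j of P — equals [bj]_F.
b1 = 0·g1 + g2 - g3, giving column 1 = [0, 1, -1]; repeating for each j gives P = [[0, 1, 0], [1, -2, 2], [-1, 2, 0]].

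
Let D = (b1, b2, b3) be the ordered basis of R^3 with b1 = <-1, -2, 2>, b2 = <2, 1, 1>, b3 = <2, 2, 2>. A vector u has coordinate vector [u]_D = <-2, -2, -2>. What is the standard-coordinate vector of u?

<-6, -2, -10>

By definition u = -2b1 - 2b2 - 2b3.
Summing componentwise gives <-6, -2, -10>.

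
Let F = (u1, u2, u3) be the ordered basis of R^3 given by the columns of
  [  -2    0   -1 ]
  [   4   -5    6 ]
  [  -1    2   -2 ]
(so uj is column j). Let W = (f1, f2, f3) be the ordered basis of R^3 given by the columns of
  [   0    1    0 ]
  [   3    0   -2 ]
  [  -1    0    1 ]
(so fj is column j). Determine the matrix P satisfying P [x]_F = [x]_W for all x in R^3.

[[2, -1, 2], [-2, 0, -1], [1, 1, 0]]

Column j of P is [uj]_W, since P maps F-coordinates to W-coordinates.
Expressing u1 in W: u1 = 2f1 - 2f2 + f3, so column 1 of P is (2, -2, 1).
Doing the same for each uj gives P = [[2, -1, 2], [-2, 0, -1], [1, 1, 0]].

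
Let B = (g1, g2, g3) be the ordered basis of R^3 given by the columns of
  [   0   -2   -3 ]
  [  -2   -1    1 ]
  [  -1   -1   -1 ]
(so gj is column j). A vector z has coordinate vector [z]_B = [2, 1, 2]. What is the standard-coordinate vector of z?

[-8, -3, -5]

By definition z = 2g1 + g2 + 2g3.
Summing componentwise gives [-8, -3, -5].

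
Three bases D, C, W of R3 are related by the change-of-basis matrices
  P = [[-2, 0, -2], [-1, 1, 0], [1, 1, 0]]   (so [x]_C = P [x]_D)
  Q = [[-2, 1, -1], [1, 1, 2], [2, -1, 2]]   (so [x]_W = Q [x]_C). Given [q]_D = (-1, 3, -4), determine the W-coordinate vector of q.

Composing the changes, [q]_W = Q P [q]_D.
Q P = [[2, 0, 4], [-1, 3, -2], [-1, 1, -4]]; applying this to (-1, 3, -4) gives (-18, 18, 20).

(-18, 18, 20)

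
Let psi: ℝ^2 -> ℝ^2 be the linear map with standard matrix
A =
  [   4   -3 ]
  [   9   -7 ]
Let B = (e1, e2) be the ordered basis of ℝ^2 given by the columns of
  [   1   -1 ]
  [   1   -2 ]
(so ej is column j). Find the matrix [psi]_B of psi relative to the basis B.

[[0, -1], [-1, -3]]

Let P have columns e1, e2. Then [psi]_B = P^(-1) A P.
Here det P = -1, so P^(-1) is integer; computing A P first and then P^(-1)(A P) gives [[0, -1], [-1, -3]].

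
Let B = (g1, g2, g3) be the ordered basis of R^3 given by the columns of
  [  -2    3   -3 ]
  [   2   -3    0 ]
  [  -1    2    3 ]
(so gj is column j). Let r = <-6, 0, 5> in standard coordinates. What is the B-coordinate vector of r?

<-3, -2, 2>

[r]_B is the unique c with M c = r, where M has columns g1, ..., g3.
Gaussian elimination on [M | r] yields c = (-3, -2, 2).
Check: -3g1 - 2g2 + 2g3 = <-6, 0, 5>.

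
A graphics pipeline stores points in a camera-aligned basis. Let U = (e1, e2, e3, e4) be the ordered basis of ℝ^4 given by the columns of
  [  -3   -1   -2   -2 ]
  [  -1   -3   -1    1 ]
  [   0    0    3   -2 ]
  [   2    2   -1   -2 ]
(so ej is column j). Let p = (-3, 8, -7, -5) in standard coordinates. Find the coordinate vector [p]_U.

We seek scalars with c_1 e1 + ... + c_4 e4 = p; equivalently solve M c = p where the columns of M are e1, ..., e4.
Gaussian elimination on [M | p] yields c = (1, -2, -1, 2).
Check: e1 - 2e2 - e3 + 2e4 = (-3, 8, -7, -5).

(1, -2, -1, 2)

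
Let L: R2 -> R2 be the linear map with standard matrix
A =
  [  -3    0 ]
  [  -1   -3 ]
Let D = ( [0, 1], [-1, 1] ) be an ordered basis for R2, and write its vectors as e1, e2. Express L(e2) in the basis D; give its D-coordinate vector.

Compute L(e2) = A e2 = [3, -2] in standard coordinates.
Then write this in D-coordinates: solve for y in y_1 e1 + y_2 e2 = [3, -2].
This gives y = [1, -3], which is column 2 of [L]_D.

[1, -3]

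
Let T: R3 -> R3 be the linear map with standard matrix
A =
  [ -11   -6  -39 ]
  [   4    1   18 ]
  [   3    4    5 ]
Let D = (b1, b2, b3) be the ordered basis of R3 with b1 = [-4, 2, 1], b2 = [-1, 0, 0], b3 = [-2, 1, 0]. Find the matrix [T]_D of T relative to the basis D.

Let P have columns b1, ..., b3. Then [T]_D = P^(-1) A P.
Here det P = -1, so P^(-1) is integer; computing A P first and then P^(-1)(A P) gives [[1, -3, -2], [-1, -3, -2], [2, 2, -3]].

[[1, -3, -2], [-1, -3, -2], [2, 2, -3]]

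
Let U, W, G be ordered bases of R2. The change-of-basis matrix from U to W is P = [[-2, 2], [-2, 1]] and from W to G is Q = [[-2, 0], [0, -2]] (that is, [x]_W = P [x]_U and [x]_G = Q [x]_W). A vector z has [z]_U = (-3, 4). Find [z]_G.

(-28, -20)

Composing the changes, [z]_G = Q P [z]_U.
Q P = [[4, -4], [4, -2]]; applying this to (-3, 4) gives (-28, -20).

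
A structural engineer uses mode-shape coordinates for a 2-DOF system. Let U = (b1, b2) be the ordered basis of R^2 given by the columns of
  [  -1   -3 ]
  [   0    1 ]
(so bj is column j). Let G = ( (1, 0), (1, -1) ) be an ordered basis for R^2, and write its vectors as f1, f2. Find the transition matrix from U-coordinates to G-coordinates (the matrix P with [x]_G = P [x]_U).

[[-1, -2], [0, -1]]

Take x = bj: its U-coordinates are the j-th standard unit vector, so P e_j — column j of P — equals [bj]_G.
b1 = -f1 + 0·f2, giving column 1 = (-1, 0); repeating for each j gives P = [[-1, -2], [0, -1]].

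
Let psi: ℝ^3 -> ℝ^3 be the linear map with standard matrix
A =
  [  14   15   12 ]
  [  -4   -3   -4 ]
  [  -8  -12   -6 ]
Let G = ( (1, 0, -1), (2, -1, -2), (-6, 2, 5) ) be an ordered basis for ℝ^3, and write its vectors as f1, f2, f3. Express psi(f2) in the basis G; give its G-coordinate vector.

(1, 3, 3)

Column 2 of [psi]_G is the G-coordinate vector of psi(f2).
In standard coordinates psi(f2) = A f2 = (-11, 3, 8).
Converting to G: (-11, 3, 8) = f1 + 3f2 + 3f3, so the coordinate vector is (1, 3, 3).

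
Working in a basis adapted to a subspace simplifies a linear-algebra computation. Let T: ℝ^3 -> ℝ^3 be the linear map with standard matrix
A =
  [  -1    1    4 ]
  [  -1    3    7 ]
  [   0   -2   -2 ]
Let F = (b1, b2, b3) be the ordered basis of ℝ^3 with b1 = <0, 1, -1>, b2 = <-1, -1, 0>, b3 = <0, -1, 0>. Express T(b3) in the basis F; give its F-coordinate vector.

Compute T(b3) = A b3 = <-1, -3, 2> in standard coordinates.
Then write this in F-coordinates: solve for y in y_1 b1 + ... + y_3 b3 = <-1, -3, 2>.
This gives y = <-2, 1, 0>, which is column 3 of [T]_F.

<-2, 1, 0>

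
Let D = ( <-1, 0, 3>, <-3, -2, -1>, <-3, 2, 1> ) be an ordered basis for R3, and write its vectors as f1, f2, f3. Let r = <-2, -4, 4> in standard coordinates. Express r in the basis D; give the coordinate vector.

<2, 1, -1>

Write r = c_1 f1 + ... + c_3 f3 and solve for the c_i.
Row-reducing the augmented matrix [M | r] gives c = (2, 1, -1).
Check: 2f1 + f2 - f3 = <-2, -4, 4>.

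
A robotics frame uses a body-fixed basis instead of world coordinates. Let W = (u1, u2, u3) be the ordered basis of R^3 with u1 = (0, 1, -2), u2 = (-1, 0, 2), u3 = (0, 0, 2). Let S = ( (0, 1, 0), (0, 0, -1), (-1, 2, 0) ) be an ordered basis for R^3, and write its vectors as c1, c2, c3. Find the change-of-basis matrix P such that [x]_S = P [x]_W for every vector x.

[[1, -2, 0], [2, -2, -2], [0, 1, 0]]

Let M have columns uj and N have columns cj. Then for every x, N [x]_S = x = M [x]_W, so P = N^(-1) M.
Since det N = 1, N^(-1) has integer entries; multiplying gives P = [[1, -2, 0], [2, -2, -2], [0, 1, 0]].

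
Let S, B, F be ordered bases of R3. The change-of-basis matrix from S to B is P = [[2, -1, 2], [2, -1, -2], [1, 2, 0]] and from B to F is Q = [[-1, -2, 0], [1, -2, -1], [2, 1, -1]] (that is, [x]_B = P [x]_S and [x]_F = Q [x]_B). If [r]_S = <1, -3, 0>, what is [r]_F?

Composing the changes, [r]_F = Q P [r]_S.
Q P = [[-6, 3, 2], [-3, -1, 6], [5, -5, 2]]; applying this to <1, -3, 0> gives <-15, 0, 20>.

<-15, 0, 20>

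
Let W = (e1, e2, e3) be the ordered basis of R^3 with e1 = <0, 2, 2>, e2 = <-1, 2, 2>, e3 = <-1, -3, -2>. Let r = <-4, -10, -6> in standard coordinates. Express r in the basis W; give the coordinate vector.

Write r = c_1 e1 + ... + c_3 e3 and solve for the c_i.
Solving this 3x3 system gives c = (1, 0, 4).
Check: e1 + 0·e2 + 4e3 = <-4, -10, -6>.

<1, 0, 4>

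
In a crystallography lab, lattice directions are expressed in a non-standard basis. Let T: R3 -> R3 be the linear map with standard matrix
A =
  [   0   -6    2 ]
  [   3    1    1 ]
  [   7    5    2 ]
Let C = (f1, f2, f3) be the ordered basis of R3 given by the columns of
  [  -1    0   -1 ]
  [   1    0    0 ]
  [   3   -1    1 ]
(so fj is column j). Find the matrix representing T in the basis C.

[[1, -1, -2], [-2, 2, -1], [-1, 3, 0]]

Let P have columns f1, ..., f3. Then [T]_C = P^(-1) A P.
Here det P = 1, so P^(-1) is integer; computing A P first and then P^(-1)(A P) gives [[1, -1, -2], [-2, 2, -1], [-1, 3, 0]].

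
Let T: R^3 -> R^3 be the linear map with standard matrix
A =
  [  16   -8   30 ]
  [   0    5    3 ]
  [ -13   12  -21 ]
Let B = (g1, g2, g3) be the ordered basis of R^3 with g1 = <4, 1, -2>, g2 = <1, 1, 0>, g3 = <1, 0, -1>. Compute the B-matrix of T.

With P the matrix whose columns are g1, ..., g3, [T]_B = P^(-1) A P.
Column by column: T(g1) = A g1 = <-4, -1, 2>; its B-coordinates <-1, 0, 0> give column 1.
Continuing for each basis vector yields [T]_B = [[-1, 2, -3], [0, 3, 0], [0, -3, -2]].

[[-1, 2, -3], [0, 3, 0], [0, -3, -2]]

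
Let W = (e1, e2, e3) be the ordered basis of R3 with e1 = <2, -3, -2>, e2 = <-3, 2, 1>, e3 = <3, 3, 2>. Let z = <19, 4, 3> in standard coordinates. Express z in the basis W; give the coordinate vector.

<2, -1, 4>

[z]_W is the unique c with M c = z, where M has columns e1, ..., e3.
Row-reducing the augmented matrix [M | z] gives c = (2, -1, 4).
Check: 2e1 - e2 + 4e3 = <19, 4, 3>.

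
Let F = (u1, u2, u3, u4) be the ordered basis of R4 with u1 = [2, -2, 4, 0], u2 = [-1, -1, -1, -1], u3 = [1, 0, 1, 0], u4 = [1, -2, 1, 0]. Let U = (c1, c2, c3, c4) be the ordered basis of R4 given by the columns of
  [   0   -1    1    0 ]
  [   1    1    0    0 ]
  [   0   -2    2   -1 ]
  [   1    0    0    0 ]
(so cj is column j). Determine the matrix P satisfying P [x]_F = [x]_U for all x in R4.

[[0, -1, 0, 0], [-2, 0, 0, -2], [0, -1, 1, -1], [0, -1, 1, 1]]

Take x = uj: its F-coordinates are the j-th standard unit vector, so P e_j — column j of P — equals [uj]_U.
u1 = 0·c1 - 2c2 + 0·c3 + 0·c4, giving column 1 = [0, -2, 0, 0]; repeating for each j gives P = [[0, -1, 0, 0], [-2, 0, 0, -2], [0, -1, 1, -1], [0, -1, 1, 1]].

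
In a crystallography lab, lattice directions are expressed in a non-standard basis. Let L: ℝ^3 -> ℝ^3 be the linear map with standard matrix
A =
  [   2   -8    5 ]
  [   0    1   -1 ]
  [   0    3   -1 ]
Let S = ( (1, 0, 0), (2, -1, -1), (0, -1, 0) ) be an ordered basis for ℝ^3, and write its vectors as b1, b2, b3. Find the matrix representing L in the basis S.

Let P have columns b1, ..., b3. Then [L]_S = P^(-1) A P.
Here det P = -1, so P^(-1) is integer; computing A P first and then P^(-1)(A P) gives [[2, 3, 2], [0, 2, 3], [0, -2, -2]].

[[2, 3, 2], [0, 2, 3], [0, -2, -2]]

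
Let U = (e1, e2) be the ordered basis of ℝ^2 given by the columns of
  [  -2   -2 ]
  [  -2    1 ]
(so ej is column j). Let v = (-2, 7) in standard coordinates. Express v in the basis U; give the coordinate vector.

We seek scalars with c_1 e1 + c_2 e2 = v; equivalently solve M c = v where the columns of M are e1, e2.
System: -2c_1 - 2c_2 = -2, -2c_1 + c_2 = 7; solving gives c_1 = -2, c_2 = 3.
Check: -2e1 + 3e2 = (-2, 7).

(-2, 3)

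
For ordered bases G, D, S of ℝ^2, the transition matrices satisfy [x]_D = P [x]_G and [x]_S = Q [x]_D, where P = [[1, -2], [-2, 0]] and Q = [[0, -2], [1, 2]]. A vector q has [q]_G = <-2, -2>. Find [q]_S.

Apply P to get D-coordinates <2, 4>, then Q to get S-coordinates.
The result is [q]_S = <-8, 10>.

<-8, 10>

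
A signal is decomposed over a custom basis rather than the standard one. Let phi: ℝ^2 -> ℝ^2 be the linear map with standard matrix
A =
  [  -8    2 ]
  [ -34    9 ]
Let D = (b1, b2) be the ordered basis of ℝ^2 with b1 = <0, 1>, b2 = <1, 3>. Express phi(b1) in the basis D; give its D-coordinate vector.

Compute phi(b1) = A b1 = <2, 9> in standard coordinates.
Then write this in D-coordinates: solve for y in y_1 b1 + y_2 b2 = <2, 9>.
This gives y = <3, 2>, which is column 1 of [phi]_D.

<3, 2>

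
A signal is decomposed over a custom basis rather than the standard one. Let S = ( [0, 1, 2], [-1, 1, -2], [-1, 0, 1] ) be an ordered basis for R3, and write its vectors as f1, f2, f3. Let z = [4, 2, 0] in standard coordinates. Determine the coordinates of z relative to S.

We seek scalars with c_1 f1 + ... + c_3 f3 = z; equivalently solve M c = z where the columns of M are f1, ..., f3.
Gaussian elimination on [M | z] yields c = (2, 0, -4).
Check: 2f1 + 0·f2 - 4f3 = [4, 2, 0].

[2, 0, -4]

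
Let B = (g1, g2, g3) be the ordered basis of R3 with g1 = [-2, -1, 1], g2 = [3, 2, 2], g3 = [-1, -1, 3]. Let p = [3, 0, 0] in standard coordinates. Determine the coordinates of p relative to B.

[p]_B is the unique c with M c = p, where M has columns g1, ..., g3.
Row-reducing the augmented matrix [M | p] gives c = (-4, -1, 2).
Check: -4g1 - g2 + 2g3 = [3, 0, 0].

[-4, -1, 2]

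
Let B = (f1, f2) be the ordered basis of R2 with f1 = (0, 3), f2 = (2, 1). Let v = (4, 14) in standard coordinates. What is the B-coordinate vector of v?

(4, 2)

[v]_B is the unique c with M c = v, where M has columns f1, f2.
System: 0c_1 + 2c_2 = 4, 3c_1 + c_2 = 14; solving gives c_1 = 4, c_2 = 2.
Check: 4f1 + 2f2 = (4, 14).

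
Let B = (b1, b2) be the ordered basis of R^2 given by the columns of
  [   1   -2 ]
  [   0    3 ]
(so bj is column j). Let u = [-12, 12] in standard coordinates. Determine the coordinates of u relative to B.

[-4, 4]

Write u = c_1 b1 + c_2 b2 and solve for the c_i.
System: c_1 - 2c_2 = -12, 0c_1 + 3c_2 = 12; solving gives c_1 = -4, c_2 = 4.
Check: -4b1 + 4b2 = [-12, 12].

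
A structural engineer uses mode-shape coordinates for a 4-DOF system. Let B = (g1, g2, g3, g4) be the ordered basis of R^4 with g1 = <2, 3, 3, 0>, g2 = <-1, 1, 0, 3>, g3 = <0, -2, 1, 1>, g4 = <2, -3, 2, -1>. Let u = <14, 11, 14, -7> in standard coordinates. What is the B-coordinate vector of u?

<4, 0, -4, 3>

Write u = c_1 g1 + ... + c_4 g4 and solve for the c_i.
Solving this 4x4 system gives c = (4, 0, -4, 3).
Check: 4g1 + 0·g2 - 4g3 + 3g4 = <14, 11, 14, -7>.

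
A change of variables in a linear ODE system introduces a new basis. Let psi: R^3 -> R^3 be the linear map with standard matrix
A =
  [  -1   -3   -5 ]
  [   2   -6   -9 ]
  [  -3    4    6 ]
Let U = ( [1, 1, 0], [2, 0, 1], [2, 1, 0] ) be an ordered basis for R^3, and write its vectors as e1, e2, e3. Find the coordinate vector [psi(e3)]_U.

[-3, -2, 1]

Compute psi(e3) = A e3 = [-5, -2, -2] in standard coordinates.
Then write this in U-coordinates: solve for y in y_1 e1 + ... + y_3 e3 = [-5, -2, -2].
This gives y = [-3, -2, 1], which is column 3 of [psi]_U.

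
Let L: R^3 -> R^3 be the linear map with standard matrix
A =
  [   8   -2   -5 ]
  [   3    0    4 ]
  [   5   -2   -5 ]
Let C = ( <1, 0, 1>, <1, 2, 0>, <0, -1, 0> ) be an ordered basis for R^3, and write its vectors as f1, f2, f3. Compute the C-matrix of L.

Let P have columns f1, ..., f3. Then [L]_C = P^(-1) A P.
Here det P = -1, so P^(-1) is integer; computing A P first and then P^(-1)(A P) gives [[0, 1, 2], [3, 3, 0], [-1, 3, 0]].

[[0, 1, 2], [3, 3, 0], [-1, 3, 0]]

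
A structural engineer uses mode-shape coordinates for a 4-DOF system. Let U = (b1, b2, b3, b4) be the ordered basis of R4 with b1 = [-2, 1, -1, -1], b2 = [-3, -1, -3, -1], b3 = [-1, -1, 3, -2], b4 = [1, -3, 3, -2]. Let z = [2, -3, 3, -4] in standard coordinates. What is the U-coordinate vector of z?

[z]_U is the unique c with M c = z, where M has columns b1, ..., b4.
Row-reducing the augmented matrix [M | z] gives c = (3, -1, -2, 3).
Check: 3b1 - b2 - 2b3 + 3b4 = [2, -3, 3, -4].

[3, -1, -2, 3]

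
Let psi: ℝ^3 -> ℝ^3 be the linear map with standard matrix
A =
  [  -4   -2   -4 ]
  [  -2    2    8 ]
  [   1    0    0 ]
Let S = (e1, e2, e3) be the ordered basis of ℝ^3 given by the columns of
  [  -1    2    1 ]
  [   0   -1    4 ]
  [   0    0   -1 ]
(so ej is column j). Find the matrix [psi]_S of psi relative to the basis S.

[[1, 0, 3], [2, -2, -2], [1, -2, -1]]

Let P have columns e1, ..., e3. Then [psi]_S = P^(-1) A P.
Here det P = -1, so P^(-1) is integer; computing A P first and then P^(-1)(A P) gives [[1, 0, 3], [2, -2, -2], [1, -2, -1]].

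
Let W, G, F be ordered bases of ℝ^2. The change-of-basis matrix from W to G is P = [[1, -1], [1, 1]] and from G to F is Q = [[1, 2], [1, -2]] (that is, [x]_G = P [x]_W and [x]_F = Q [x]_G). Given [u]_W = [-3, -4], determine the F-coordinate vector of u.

Composing the changes, [u]_F = Q P [u]_W.
Q P = [[3, 1], [-1, -3]]; applying this to [-3, -4] gives [-13, 15].

[-13, 15]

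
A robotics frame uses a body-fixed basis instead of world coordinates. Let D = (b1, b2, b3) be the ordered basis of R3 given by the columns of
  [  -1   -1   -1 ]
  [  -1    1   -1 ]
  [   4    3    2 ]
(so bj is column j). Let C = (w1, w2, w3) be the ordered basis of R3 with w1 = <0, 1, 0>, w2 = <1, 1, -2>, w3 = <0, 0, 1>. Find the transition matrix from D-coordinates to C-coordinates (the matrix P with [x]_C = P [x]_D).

Column j of P is [bj]_C, since P maps D-coordinates to C-coordinates.
Expressing b1 in C: b1 = 0·w1 - w2 + 2w3, so column 1 of P is <0, -1, 2>.
Doing the same for each bj gives P = [[0, 2, 0], [-1, -1, -1], [2, 1, 0]].

[[0, 2, 0], [-1, -1, -1], [2, 1, 0]]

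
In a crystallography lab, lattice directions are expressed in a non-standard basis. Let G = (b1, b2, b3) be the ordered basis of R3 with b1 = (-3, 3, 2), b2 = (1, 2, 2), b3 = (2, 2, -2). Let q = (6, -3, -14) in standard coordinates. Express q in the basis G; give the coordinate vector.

Write q = c_1 b1 + ... + c_3 b3 and solve for the c_i.
Gaussian elimination on [M | q] yields c = (-1, -3, 3).
Check: -b1 - 3b2 + 3b3 = (6, -3, -14).

(-1, -3, 3)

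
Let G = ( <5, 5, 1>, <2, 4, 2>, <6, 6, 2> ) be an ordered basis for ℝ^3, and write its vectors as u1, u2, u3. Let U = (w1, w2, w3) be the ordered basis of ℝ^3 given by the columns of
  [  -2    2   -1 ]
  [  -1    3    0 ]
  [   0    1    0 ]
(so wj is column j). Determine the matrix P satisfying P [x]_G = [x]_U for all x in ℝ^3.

Column j of P is [uj]_U, since P maps G-coordinates to U-coordinates.
Expressing u1 in U: u1 = -2w1 + w2 + w3, so column 1 of P is <-2, 1, 1>.
Doing the same for each uj gives P = [[-2, 2, 0], [1, 2, 2], [1, -2, -2]].

[[-2, 2, 0], [1, 2, 2], [1, -2, -2]]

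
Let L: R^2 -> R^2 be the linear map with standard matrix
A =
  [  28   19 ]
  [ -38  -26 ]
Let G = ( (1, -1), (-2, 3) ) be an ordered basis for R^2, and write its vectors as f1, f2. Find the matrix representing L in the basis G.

[[3, -1], [-3, -1]]

With P the matrix whose columns are f1, f2, [L]_G = P^(-1) A P.
Column by column: L(f1) = A f1 = (9, -12); its G-coordinates (3, -3) give column 1.
Continuing for each basis vector yields [L]_G = [[3, -1], [-3, -1]].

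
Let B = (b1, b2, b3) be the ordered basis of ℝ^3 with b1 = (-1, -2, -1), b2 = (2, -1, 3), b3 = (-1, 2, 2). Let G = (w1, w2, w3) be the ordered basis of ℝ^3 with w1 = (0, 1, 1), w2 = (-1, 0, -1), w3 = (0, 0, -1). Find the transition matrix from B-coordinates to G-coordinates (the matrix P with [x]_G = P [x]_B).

[[-2, -1, 2], [1, -2, 1], [-2, -2, -1]]

Column j of P is [bj]_G, since P maps B-coordinates to G-coordinates.
Expressing b1 in G: b1 = -2w1 + w2 - 2w3, so column 1 of P is (-2, 1, -2).
Doing the same for each bj gives P = [[-2, -1, 2], [1, -2, 1], [-2, -2, -1]].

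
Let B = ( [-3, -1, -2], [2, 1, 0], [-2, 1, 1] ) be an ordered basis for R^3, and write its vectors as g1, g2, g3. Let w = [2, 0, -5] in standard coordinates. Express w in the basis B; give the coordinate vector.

[w]_B is the unique c with M c = w, where M has columns g1, ..., g3.
Gaussian elimination on [M | w] yields c = (2, 3, -1).
Check: 2g1 + 3g2 - g3 = [2, 0, -5].

[2, 3, -1]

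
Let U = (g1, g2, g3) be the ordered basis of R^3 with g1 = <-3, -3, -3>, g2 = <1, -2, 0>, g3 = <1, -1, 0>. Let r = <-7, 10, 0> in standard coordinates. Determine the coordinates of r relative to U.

We seek scalars with c_1 g1 + ... + c_3 g3 = r; equivalently solve M c = r where the columns of M are g1, ..., g3.
Row-reducing the augmented matrix [M | r] gives c = (0, -3, -4).
Check: 0·g1 - 3g2 - 4g3 = <-7, 10, 0>.

<0, -3, -4>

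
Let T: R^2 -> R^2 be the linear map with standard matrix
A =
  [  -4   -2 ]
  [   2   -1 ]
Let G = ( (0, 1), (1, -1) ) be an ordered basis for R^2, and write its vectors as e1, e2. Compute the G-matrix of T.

Let P have columns e1, e2. Then [T]_G = P^(-1) A P.
Here det P = -1, so P^(-1) is integer; computing A P first and then P^(-1)(A P) gives [[-3, 1], [-2, -2]].

[[-3, 1], [-2, -2]]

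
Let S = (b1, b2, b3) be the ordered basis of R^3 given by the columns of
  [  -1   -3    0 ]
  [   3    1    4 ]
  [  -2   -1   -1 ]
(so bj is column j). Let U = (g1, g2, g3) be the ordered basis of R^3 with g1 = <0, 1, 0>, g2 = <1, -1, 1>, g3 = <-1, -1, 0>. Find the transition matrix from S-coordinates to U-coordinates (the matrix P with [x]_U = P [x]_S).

[[0, 2, 2], [-2, -1, -1], [-1, 2, -1]]

Column j of P is [bj]_U, since P maps S-coordinates to U-coordinates.
Expressing b1 in U: b1 = 0·g1 - 2g2 - g3, so column 1 of P is <0, -2, -1>.
Doing the same for each bj gives P = [[0, 2, 2], [-2, -1, -1], [-1, 2, -1]].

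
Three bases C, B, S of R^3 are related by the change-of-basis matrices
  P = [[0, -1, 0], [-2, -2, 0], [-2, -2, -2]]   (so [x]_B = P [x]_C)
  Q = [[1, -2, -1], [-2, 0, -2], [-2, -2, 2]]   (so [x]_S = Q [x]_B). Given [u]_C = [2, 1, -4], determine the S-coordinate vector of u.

Composing the changes, [u]_S = Q P [u]_C.
Q P = [[6, 5, 2], [4, 6, 4], [0, 2, -4]]; applying this to [2, 1, -4] gives [9, -2, 18].

[9, -2, 18]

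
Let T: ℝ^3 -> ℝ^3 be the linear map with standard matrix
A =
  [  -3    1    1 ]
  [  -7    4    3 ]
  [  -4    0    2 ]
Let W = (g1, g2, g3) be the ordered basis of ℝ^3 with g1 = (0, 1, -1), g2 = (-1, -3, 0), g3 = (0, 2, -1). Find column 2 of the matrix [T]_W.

(-3, 0, -1)

Compute T(g2) = A g2 = (0, -5, 4) in standard coordinates.
Then write this in W-coordinates: solve for y in y_1 g1 + ... + y_3 g3 = (0, -5, 4).
This gives y = (-3, 0, -1), which is column 2 of [T]_W.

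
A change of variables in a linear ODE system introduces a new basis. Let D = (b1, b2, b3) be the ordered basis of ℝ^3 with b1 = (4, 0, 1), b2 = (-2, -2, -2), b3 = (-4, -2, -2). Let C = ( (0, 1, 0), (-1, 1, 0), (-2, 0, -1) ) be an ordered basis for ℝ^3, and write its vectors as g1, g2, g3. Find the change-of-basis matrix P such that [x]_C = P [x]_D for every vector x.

[[2, 0, -2], [-2, -2, 0], [-1, 2, 2]]

Column j of P is [bj]_C, since P maps D-coordinates to C-coordinates.
Expressing b1 in C: b1 = 2g1 - 2g2 - g3, so column 1 of P is (2, -2, -1).
Doing the same for each bj gives P = [[2, 0, -2], [-2, -2, 0], [-1, 2, 2]].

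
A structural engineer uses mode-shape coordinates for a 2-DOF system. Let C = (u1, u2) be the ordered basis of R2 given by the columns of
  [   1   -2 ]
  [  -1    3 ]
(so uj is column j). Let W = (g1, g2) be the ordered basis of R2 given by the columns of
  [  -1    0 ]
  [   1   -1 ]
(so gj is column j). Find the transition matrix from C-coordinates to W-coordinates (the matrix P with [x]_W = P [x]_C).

[[-1, 2], [0, -1]]

Column j of P is [uj]_W, since P maps C-coordinates to W-coordinates.
Expressing u1 in W: u1 = -g1 + 0·g2, so column 1 of P is (-1, 0).
Doing the same for each uj gives P = [[-1, 2], [0, -1]].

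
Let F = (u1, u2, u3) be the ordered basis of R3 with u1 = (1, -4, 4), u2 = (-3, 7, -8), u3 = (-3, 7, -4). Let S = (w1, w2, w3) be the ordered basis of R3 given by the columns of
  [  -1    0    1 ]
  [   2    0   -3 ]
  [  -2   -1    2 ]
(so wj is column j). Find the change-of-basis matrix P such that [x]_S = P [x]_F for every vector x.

Let M have columns uj and N have columns wj. Then for every x, N [x]_S = x = M [x]_F, so P = N^(-1) M.
Since det N = 1, N^(-1) has integer entries; multiplying gives P = [[1, 2, 2], [-2, 2, -2], [2, -1, -1]].

[[1, 2, 2], [-2, 2, -2], [2, -1, -1]]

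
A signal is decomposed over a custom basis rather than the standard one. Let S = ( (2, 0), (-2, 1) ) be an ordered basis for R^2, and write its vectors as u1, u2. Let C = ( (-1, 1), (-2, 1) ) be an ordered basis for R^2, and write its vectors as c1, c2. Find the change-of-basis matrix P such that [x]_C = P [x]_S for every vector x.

[[2, 0], [-2, 1]]

Column j of P is [uj]_C, since P maps S-coordinates to C-coordinates.
Expressing u1 in C: u1 = 2c1 - 2c2, so column 1 of P is (2, -2).
Doing the same for each uj gives P = [[2, 0], [-2, 1]].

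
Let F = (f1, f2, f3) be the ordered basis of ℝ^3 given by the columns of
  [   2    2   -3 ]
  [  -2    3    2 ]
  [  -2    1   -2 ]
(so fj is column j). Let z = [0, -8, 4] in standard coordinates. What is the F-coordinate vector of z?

[z]_F is the unique c with M c = z, where M has columns f1, ..., f3.
Row-reducing the augmented matrix [M | z] gives c = (-1, -2, -2).
Check: -f1 - 2f2 - 2f3 = [0, -8, 4].

[-1, -2, -2]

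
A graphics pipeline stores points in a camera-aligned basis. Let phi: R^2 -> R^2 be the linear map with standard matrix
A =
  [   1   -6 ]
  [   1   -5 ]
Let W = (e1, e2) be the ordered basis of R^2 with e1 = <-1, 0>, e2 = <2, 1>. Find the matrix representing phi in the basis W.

[[-1, -2], [-1, -3]]

With P the matrix whose columns are e1, e2, [phi]_W = P^(-1) A P.
Column by column: phi(e1) = A e1 = <-1, -1>; its W-coordinates <-1, -1> give column 1.
Continuing for each basis vector yields [phi]_W = [[-1, -2], [-1, -3]].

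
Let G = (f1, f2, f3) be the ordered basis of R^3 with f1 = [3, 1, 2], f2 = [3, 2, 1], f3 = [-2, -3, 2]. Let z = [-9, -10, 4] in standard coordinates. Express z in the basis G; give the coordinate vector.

[z]_G is the unique c with M c = z, where M has columns f1, ..., f3.
Solving this 3x3 system gives c = (-1, 0, 3).
Check: -f1 + 0·f2 + 3f3 = [-9, -10, 4].

[-1, 0, 3]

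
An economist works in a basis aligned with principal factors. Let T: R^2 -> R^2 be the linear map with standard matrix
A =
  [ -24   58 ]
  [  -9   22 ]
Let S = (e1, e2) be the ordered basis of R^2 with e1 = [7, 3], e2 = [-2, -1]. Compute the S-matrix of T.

[[0, -2], [-3, -2]]

With P the matrix whose columns are e1, e2, [T]_S = P^(-1) A P.
Column by column: T(e1) = A e1 = [6, 3]; its S-coordinates [0, -3] give column 1.
Continuing for each basis vector yields [T]_S = [[0, -2], [-3, -2]].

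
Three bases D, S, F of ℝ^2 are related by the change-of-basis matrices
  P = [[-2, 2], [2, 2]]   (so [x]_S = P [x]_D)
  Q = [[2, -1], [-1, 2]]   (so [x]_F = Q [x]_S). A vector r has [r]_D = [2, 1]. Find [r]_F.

[-10, 14]

First [r]_S = P [r]_D = [-2, 6].
Then [r]_F = Q [r]_S = [-10, 14].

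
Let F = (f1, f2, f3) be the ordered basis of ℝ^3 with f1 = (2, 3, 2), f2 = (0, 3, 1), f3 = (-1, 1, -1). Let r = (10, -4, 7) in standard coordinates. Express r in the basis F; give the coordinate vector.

(3, -3, -4)

Write r = c_1 f1 + ... + c_3 f3 and solve for the c_i.
Solving this 3x3 system gives c = (3, -3, -4).
Check: 3f1 - 3f2 - 4f3 = (10, -4, 7).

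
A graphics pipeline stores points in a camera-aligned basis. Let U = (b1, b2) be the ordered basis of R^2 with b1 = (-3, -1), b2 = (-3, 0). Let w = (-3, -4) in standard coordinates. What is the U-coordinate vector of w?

[w]_U is the unique c with M c = w, where M has columns b1, b2.
System: -3c_1 - 3c_2 = -3, -c_1 + 0c_2 = -4; solving gives c_1 = 4, c_2 = -3.
Check: 4b1 - 3b2 = (-3, -4).

(4, -3)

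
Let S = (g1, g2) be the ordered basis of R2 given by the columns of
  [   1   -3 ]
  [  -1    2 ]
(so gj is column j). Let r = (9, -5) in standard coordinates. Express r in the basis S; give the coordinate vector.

(-3, -4)

Write r = c_1 g1 + c_2 g2 and solve for the c_i.
System: c_1 - 3c_2 = 9, -c_1 + 2c_2 = -5; solving gives c_1 = -3, c_2 = -4.
Check: -3g1 - 4g2 = (9, -5).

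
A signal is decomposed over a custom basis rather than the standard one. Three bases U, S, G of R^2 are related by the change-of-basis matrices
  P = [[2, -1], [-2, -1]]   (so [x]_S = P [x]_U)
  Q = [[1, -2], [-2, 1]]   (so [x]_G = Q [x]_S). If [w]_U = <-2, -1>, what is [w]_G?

Composing the changes, [w]_G = Q P [w]_U.
Q P = [[6, 1], [-6, 1]]; applying this to <-2, -1> gives <-13, 11>.

<-13, 11>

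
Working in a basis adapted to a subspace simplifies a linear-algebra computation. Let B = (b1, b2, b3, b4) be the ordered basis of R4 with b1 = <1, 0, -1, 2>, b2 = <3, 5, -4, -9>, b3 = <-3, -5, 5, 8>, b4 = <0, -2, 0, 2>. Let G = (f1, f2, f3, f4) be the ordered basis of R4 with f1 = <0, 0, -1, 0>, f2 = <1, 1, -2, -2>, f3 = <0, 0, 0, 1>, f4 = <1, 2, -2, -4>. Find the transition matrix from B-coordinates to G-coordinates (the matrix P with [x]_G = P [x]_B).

Column j of P is [bj]_G, since P maps B-coordinates to G-coordinates.
Expressing b1 in G: b1 = -f1 + 2f2 + 2f3 - f4, so column 1 of P is <-1, 2, 2, -1>.
Doing the same for each bj gives P = [[-1, -2, 1, 0], [2, 1, -1, 2], [2, 1, -2, -2], [-1, 2, -2, -2]].

[[-1, -2, 1, 0], [2, 1, -1, 2], [2, 1, -2, -2], [-1, 2, -2, -2]]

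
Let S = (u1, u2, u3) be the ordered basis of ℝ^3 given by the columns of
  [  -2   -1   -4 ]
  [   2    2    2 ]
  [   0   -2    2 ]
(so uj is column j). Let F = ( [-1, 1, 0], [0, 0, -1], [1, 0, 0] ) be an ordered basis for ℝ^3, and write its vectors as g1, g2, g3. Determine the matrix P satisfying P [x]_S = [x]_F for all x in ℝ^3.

[[2, 2, 2], [0, 2, -2], [0, 1, -2]]

Take x = uj: its S-coordinates are the j-th standard unit vector, so P e_j — column j of P — equals [uj]_F.
u1 = 2g1 + 0·g2 + 0·g3, giving column 1 = [2, 0, 0]; repeating for each j gives P = [[2, 2, 2], [0, 2, -2], [0, 1, -2]].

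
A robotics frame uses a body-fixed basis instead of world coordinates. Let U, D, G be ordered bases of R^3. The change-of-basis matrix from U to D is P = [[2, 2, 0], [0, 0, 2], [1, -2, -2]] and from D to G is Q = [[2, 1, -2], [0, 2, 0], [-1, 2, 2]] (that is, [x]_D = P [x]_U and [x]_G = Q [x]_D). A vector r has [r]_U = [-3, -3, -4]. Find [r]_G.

[-54, -16, 18]

Composing the changes, [r]_G = Q P [r]_U.
Q P = [[2, 8, 6], [0, 0, 4], [0, -6, 0]]; applying this to [-3, -3, -4] gives [-54, -16, 18].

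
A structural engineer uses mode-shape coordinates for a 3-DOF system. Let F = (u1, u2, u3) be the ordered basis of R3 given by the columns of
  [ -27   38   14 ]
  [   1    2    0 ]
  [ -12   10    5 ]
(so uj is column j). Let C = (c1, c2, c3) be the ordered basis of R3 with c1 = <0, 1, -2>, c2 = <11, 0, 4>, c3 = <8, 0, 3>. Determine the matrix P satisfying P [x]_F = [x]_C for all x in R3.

[[1, 2, 0], [-1, 2, 2], [-2, 2, -1]]

Column j of P is [uj]_C, since P maps F-coordinates to C-coordinates.
Expressing u1 in C: u1 = c1 - c2 - 2c3, so column 1 of P is <1, -1, -2>.
Doing the same for each uj gives P = [[1, 2, 0], [-1, 2, 2], [-2, 2, -1]].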